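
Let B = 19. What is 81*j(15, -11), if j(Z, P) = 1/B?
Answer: 81/19 ≈ 4.2632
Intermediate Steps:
j(Z, P) = 1/19
81*j(15, -11) = 81*(1/19) = 81/19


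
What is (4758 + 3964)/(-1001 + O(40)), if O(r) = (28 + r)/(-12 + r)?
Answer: -30527/3495 ≈ -8.7345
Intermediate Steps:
O(r) = (28 + r)/(-12 + r)
(4758 + 3964)/(-1001 + O(40)) = (4758 + 3964)/(-1001 + (28 + 40)/(-12 + 40)) = 8722/(-1001 + 68/28) = 8722/(-1001 + (1/28)*68) = 8722/(-1001 + 17/7) = 8722/(-6990/7) = 8722*(-7/6990) = -30527/3495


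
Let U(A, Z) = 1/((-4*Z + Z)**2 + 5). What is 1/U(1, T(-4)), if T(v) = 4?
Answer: 149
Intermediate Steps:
U(A, Z) = 1/(5 + 9*Z**2) (U(A, Z) = 1/((-3*Z)**2 + 5) = 1/(9*Z**2 + 5) = 1/(5 + 9*Z**2))
1/U(1, T(-4)) = 1/(1/(5 + 9*4**2)) = 1/(1/(5 + 9*16)) = 1/(1/(5 + 144)) = 1/(1/149) = 149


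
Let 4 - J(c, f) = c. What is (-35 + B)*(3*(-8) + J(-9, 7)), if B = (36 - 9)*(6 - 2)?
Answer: -803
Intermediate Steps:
J(c, f) = 4 - c
B = 108 (B = 27*4 = 108)
(-35 + B)*(3*(-8) + J(-9, 7)) = (-35 + 108)*(3*(-8) + (4 - 1*(-9))) = 73*(-24 + (4 + 9)) = 73*(-24 + 13) = 73*(-11) = -803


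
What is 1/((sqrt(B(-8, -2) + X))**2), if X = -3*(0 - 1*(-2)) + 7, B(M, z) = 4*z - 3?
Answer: -1/10 ≈ -0.10000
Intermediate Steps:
B(M, z) = -3 + 4*z
X = 1 (X = -3*(0 + 2) + 7 = -3*2 + 7 = -6 + 7 = 1)
1/((sqrt(B(-8, -2) + X))**2) = 1/((sqrt((-3 + 4*(-2)) + 1))**2) = 1/((sqrt((-3 - 8) + 1))**2) = 1/((sqrt(-11 + 1))**2) = 1/((sqrt(-10))**2) = 1/((I*sqrt(10))**2) = 1/(-10) = -1/10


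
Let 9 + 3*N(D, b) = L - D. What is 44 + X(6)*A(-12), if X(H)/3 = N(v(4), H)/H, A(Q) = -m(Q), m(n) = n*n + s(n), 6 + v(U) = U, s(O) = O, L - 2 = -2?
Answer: 198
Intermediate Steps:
L = 0 (L = 2 - 2 = 0)
v(U) = -6 + U
m(n) = n + n² (m(n) = n*n + n = n² + n = n + n²)
N(D, b) = -3 - D/3 (N(D, b) = -3 + (0 - D)/3 = -3 + (-D)/3 = -3 - D/3)
A(Q) = -Q*(1 + Q)
X(H) = -7/H (X(H) = 3*((-3 - (-6 + 4)/3)/H) = 3*((-3 - ⅓*(-2))/H) = 3*((-3 + ⅔)/H) = 3*(-7/(3*H)) = -7/H)
44 + X(6)*A(-12) = 44 + (-7/6)*(-12*(-1 - 1*(-12))) = 44 + (-7*⅙)*(-12*(-1 + 12)) = 44 - (-14)*11 = 44 - 7/6*(-132) = 44 + 154 = 198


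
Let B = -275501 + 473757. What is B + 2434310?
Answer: 2632566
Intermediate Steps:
B = 198256
B + 2434310 = 198256 + 2434310 = 2632566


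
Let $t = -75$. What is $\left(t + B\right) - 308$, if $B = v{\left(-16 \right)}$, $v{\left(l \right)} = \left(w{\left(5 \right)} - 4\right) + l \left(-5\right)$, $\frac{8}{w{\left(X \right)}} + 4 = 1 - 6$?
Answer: $- \frac{2771}{9} \approx -307.89$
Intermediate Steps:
$w{\left(X \right)} = - \frac{8}{9}$ ($w{\left(X \right)} = \frac{8}{-4 + \left(1 - 6\right)} = \frac{8}{-4 - 5} = \frac{8}{-9} = 8 \left(- \frac{1}{9}\right) = - \frac{8}{9}$)
$v{\left(l \right)} = - \frac{44}{9} - 5 l$ ($v{\left(l \right)} = \left(- \frac{8}{9} - 4\right) + l \left(-5\right) = - \frac{44}{9} - 5 l$)
$B = \frac{676}{9}$ ($B = - \frac{44}{9} - -80 = - \frac{44}{9} + 80 = \frac{676}{9} \approx 75.111$)
$\left(t + B\right) - 308 = \left(-75 + \frac{676}{9}\right) - 308 = \frac{1}{9} - 308 = - \frac{2771}{9}$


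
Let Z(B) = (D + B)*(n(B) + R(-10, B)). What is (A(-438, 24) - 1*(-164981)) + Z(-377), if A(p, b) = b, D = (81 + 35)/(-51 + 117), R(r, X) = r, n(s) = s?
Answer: 3412462/11 ≈ 3.1022e+5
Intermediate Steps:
D = 58/33 (D = 116/66 = 116*(1/66) = 58/33 ≈ 1.7576)
Z(B) = (-10 + B)*(58/33 + B) (Z(B) = (58/33 + B)*(B - 10) = (58/33 + B)*(-10 + B) = (-10 + B)*(58/33 + B))
(A(-438, 24) - 1*(-164981)) + Z(-377) = (24 - 1*(-164981)) + (-580/33 + (-377)**2 - 272/33*(-377)) = (24 + 164981) + (-580/33 + 142129 + 102544/33) = 165005 + 1597407/11 = 3412462/11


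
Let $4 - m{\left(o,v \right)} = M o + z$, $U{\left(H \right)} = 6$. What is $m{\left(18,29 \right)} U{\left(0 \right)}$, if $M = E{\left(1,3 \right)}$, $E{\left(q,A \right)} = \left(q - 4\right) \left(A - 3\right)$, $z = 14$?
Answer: $-60$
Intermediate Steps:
$E{\left(q,A \right)} = \left(-4 + q\right) \left(-3 + A\right)$
$M = 0$ ($M = 12 - 12 - 3 + 3 \cdot 1 = 12 - 12 - 3 + 3 = 0$)
$m{\left(o,v \right)} = -10$ ($m{\left(o,v \right)} = 4 - \left(0 o + 14\right) = 4 - \left(0 + 14\right) = 4 - 14 = -10$)
$m{\left(18,29 \right)} U{\left(0 \right)} = \left(-10\right) 6 = -60$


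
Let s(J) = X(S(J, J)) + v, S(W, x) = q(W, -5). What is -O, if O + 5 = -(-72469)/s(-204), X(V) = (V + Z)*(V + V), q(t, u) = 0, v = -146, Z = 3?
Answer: 73199/146 ≈ 501.36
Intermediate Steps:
S(W, x) = 0
X(V) = 2*V*(3 + V) (X(V) = (V + 3)*(V + V) = (3 + V)*(2*V) = 2*V*(3 + V))
s(J) = -146 (s(J) = 2*0*(3 + 0) - 146 = 2*0*3 - 146 = 0 - 146 = -146)
O = -73199/146 (O = -5 - (-72469)/(-146) = -5 - (-72469)*(-1)/146 = -5 - 1*72469/146 = -5 - 72469/146 = -73199/146 ≈ -501.36)
-O = -1*(-73199/146) = 73199/146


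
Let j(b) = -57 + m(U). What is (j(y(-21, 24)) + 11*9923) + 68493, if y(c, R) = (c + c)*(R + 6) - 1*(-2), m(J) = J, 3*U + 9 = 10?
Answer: 532768/3 ≈ 1.7759e+5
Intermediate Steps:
U = ⅓ (U = -3 + (⅓)*10 = -3 + 10/3 = ⅓ ≈ 0.33333)
y(c, R) = 2 + 2*c*(6 + R) (y(c, R) = (2*c)*(6 + R) + 2 = 2*c*(6 + R) + 2 = 2 + 2*c*(6 + R))
j(b) = -170/3 (j(b) = -57 + ⅓ = -170/3)
(j(y(-21, 24)) + 11*9923) + 68493 = (-170/3 + 11*9923) + 68493 = (-170/3 + 109153) + 68493 = 327289/3 + 68493 = 532768/3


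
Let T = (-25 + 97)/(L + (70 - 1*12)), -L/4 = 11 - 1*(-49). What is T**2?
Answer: 1296/8281 ≈ 0.15650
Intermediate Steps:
L = -240 (L = -4*(11 - 1*(-49)) = -4*(11 + 49) = -4*60 = -240)
T = -36/91 (T = (-25 + 97)/(-240 + (70 - 1*12)) = 72/(-240 + (70 - 12)) = 72/(-240 + 58) = 72/(-182) = 72*(-1/182) = -36/91 ≈ -0.39560)
T**2 = (-36/91)**2 = 1296/8281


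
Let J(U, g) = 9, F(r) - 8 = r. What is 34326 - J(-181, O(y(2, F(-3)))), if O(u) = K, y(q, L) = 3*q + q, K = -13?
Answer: 34317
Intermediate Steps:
F(r) = 8 + r
y(q, L) = 4*q
O(u) = -13
34326 - J(-181, O(y(2, F(-3)))) = 34326 - 1*9 = 34326 - 9 = 34317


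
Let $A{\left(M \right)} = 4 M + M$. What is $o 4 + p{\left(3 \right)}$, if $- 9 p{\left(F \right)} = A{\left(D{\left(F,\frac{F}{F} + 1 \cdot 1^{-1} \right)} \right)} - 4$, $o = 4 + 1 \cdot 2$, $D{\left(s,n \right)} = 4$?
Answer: $\frac{200}{9} \approx 22.222$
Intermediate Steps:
$A{\left(M \right)} = 5 M$
$o = 6$ ($o = 4 + 2 = 6$)
$p{\left(F \right)} = - \frac{16}{9}$ ($p{\left(F \right)} = - \frac{5 \cdot 4 - 4}{9} = - \frac{20 - 4}{9} = \left(- \frac{1}{9}\right) 16 = - \frac{16}{9}$)
$o 4 + p{\left(3 \right)} = 6 \cdot 4 - \frac{16}{9} = 24 - \frac{16}{9} = \frac{200}{9}$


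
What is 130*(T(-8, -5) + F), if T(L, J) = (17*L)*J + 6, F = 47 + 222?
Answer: 124150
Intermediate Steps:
F = 269
T(L, J) = 6 + 17*J*L (T(L, J) = 17*J*L + 6 = 6 + 17*J*L)
130*(T(-8, -5) + F) = 130*((6 + 17*(-5)*(-8)) + 269) = 130*((6 + 680) + 269) = 130*(686 + 269) = 130*955 = 124150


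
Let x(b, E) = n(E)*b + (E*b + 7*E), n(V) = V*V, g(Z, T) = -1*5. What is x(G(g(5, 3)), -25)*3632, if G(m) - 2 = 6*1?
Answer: 16798000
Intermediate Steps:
g(Z, T) = -5
n(V) = V²
G(m) = 8 (G(m) = 2 + 6*1 = 2 + 6 = 8)
x(b, E) = 7*E + E*b + b*E² (x(b, E) = E²*b + (E*b + 7*E) = b*E² + (7*E + E*b) = 7*E + E*b + b*E²)
x(G(g(5, 3)), -25)*3632 = -25*(7 + 8 - 25*8)*3632 = -25*(7 + 8 - 200)*3632 = -25*(-185)*3632 = 4625*3632 = 16798000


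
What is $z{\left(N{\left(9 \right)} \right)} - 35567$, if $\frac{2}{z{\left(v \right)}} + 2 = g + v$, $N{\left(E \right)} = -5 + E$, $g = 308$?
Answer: $- \frac{5512884}{155} \approx -35567.0$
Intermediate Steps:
$z{\left(v \right)} = \frac{2}{306 + v}$ ($z{\left(v \right)} = \frac{2}{-2 + \left(308 + v\right)} = \frac{2}{306 + v}$)
$z{\left(N{\left(9 \right)} \right)} - 35567 = \frac{2}{306 + \left(-5 + 9\right)} - 35567 = \frac{2}{306 + 4} - 35567 = \frac{2}{310} - 35567 = 2 \cdot \frac{1}{310} - 35567 = \frac{1}{155} - 35567 = - \frac{5512884}{155}$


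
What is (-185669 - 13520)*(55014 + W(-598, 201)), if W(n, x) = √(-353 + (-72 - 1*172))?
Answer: -10958183646 - 199189*I*√597 ≈ -1.0958e+10 - 4.8669e+6*I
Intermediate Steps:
W(n, x) = I*√597 (W(n, x) = √(-353 + (-72 - 172)) = √(-353 - 244) = √(-597) = I*√597)
(-185669 - 13520)*(55014 + W(-598, 201)) = (-185669 - 13520)*(55014 + I*√597) = -199189*(55014 + I*√597) = -10958183646 - 199189*I*√597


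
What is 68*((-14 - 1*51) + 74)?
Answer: 612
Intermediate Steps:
68*((-14 - 1*51) + 74) = 68*((-14 - 51) + 74) = 68*(-65 + 74) = 68*9 = 612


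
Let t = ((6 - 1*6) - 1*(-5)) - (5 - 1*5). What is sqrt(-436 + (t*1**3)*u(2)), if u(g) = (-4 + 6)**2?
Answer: 4*I*sqrt(26) ≈ 20.396*I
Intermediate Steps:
u(g) = 4 (u(g) = 2**2 = 4)
t = 5 (t = ((6 - 6) + 5) - (5 - 5) = (0 + 5) - 1*0 = 5 + 0 = 5)
sqrt(-436 + (t*1**3)*u(2)) = sqrt(-436 + (5*1**3)*4) = sqrt(-436 + (5*1)*4) = sqrt(-436 + 5*4) = sqrt(-436 + 20) = sqrt(-416) = 4*I*sqrt(26)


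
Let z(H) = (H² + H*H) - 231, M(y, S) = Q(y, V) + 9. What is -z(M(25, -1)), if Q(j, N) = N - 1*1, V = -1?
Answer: 133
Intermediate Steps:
Q(j, N) = -1 + N (Q(j, N) = N - 1 = -1 + N)
M(y, S) = 7 (M(y, S) = (-1 - 1) + 9 = -2 + 9 = 7)
z(H) = -231 + 2*H² (z(H) = (H² + H²) - 231 = 2*H² - 231 = -231 + 2*H²)
-z(M(25, -1)) = -(-231 + 2*7²) = -(-231 + 2*49) = -(-231 + 98) = -1*(-133) = 133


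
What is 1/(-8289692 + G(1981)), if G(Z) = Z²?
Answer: -1/4365331 ≈ -2.2908e-7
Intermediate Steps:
1/(-8289692 + G(1981)) = 1/(-8289692 + 1981²) = 1/(-8289692 + 3924361) = 1/(-4365331) = -1/4365331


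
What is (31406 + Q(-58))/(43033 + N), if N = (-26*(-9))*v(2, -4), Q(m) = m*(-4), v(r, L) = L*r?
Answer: 31638/41161 ≈ 0.76864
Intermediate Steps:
Q(m) = -4*m
N = -1872 (N = (-26*(-9))*(-4*2) = 234*(-8) = -1872)
(31406 + Q(-58))/(43033 + N) = (31406 - 4*(-58))/(43033 - 1872) = (31406 + 232)/41161 = 31638*(1/41161) = 31638/41161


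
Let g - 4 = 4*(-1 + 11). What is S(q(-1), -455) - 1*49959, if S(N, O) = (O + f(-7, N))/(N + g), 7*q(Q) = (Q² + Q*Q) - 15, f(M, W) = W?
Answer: -14741103/295 ≈ -49970.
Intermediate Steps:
q(Q) = -15/7 + 2*Q²/7 (q(Q) = ((Q² + Q*Q) - 15)/7 = ((Q² + Q²) - 15)/7 = (2*Q² - 15)/7 = (-15 + 2*Q²)/7 = -15/7 + 2*Q²/7)
g = 44 (g = 4 + 4*(-1 + 11) = 4 + 4*10 = 4 + 40 = 44)
S(N, O) = (N + O)/(44 + N) (S(N, O) = (O + N)/(N + 44) = (N + O)/(44 + N))
S(q(-1), -455) - 1*49959 = ((-15/7 + (2/7)*(-1)²) - 455)/(44 + (-15/7 + (2/7)*(-1)²)) - 1*49959 = ((-15/7 + (2/7)*1) - 455)/(44 + (-15/7 + (2/7)*1)) - 49959 = ((-15/7 + 2/7) - 455)/(44 + (-15/7 + 2/7)) - 49959 = (-13/7 - 455)/(44 - 13/7) - 49959 = -3198/7/(295/7) - 49959 = (7/295)*(-3198/7) - 49959 = -3198/295 - 49959 = -14741103/295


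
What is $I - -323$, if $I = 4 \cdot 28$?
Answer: $435$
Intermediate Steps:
$I = 112$
$I - -323 = 112 - -323 = 112 + 323 = 435$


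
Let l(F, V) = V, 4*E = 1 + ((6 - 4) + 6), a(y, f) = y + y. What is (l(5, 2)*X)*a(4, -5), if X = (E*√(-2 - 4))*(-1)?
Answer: -36*I*√6 ≈ -88.182*I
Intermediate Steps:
a(y, f) = 2*y
E = 9/4 (E = (1 + ((6 - 4) + 6))/4 = (1 + (2 + 6))/4 = (1 + 8)/4 = (¼)*9 = 9/4 ≈ 2.2500)
X = -9*I*√6/4 (X = (9*√(-2 - 4)/4)*(-1) = (9*√(-6)/4)*(-1) = (9*(I*√6)/4)*(-1) = (9*I*√6/4)*(-1) = -9*I*√6/4 ≈ -5.5114*I)
(l(5, 2)*X)*a(4, -5) = (2*(-9*I*√6/4))*(2*4) = -9*I*√6/2*8 = -36*I*√6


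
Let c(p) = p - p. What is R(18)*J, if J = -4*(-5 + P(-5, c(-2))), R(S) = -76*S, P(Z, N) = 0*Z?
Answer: -27360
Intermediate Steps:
c(p) = 0
P(Z, N) = 0
J = 20 (J = -4*(-5 + 0) = -4*(-5) = 20)
R(18)*J = -76*18*20 = -1368*20 = -27360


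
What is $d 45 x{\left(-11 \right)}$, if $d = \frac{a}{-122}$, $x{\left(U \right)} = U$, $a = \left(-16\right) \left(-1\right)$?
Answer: $\frac{3960}{61} \approx 64.918$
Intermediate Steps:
$a = 16$
$d = - \frac{8}{61}$ ($d = \frac{16}{-122} = 16 \left(- \frac{1}{122}\right) = - \frac{8}{61} \approx -0.13115$)
$d 45 x{\left(-11 \right)} = \left(- \frac{8}{61}\right) 45 \left(-11\right) = \left(- \frac{360}{61}\right) \left(-11\right) = \frac{3960}{61}$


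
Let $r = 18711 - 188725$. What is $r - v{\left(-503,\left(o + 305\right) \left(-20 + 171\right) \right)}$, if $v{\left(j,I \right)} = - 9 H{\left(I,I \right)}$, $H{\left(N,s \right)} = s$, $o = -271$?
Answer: $-123808$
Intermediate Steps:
$v{\left(j,I \right)} = - 9 I$
$r = -170014$ ($r = 18711 - 188725 = -170014$)
$r - v{\left(-503,\left(o + 305\right) \left(-20 + 171\right) \right)} = -170014 - - 9 \left(-271 + 305\right) \left(-20 + 171\right) = -170014 - - 9 \cdot 34 \cdot 151 = -170014 - \left(-9\right) 5134 = -170014 - -46206 = -170014 + 46206 = -123808$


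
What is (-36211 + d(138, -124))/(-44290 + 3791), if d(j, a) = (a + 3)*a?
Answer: 21207/40499 ≈ 0.52364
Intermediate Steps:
d(j, a) = a*(3 + a) (d(j, a) = (3 + a)*a = a*(3 + a))
(-36211 + d(138, -124))/(-44290 + 3791) = (-36211 - 124*(3 - 124))/(-44290 + 3791) = (-36211 - 124*(-121))/(-40499) = (-36211 + 15004)*(-1/40499) = -21207*(-1/40499) = 21207/40499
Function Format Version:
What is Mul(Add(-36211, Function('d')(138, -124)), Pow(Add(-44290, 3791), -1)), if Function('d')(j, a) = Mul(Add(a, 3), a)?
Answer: Rational(21207, 40499) ≈ 0.52364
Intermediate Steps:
Function('d')(j, a) = Mul(a, Add(3, a)) (Function('d')(j, a) = Mul(Add(3, a), a) = Mul(a, Add(3, a)))
Mul(Add(-36211, Function('d')(138, -124)), Pow(Add(-44290, 3791), -1)) = Mul(Add(-36211, Mul(-124, Add(3, -124))), Pow(Add(-44290, 3791), -1)) = Mul(Add(-36211, Mul(-124, -121)), Pow(-40499, -1)) = Mul(Add(-36211, 15004), Rational(-1, 40499)) = Mul(-21207, Rational(-1, 40499)) = Rational(21207, 40499)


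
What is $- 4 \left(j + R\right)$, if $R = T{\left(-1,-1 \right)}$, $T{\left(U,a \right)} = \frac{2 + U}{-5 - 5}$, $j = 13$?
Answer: $- \frac{258}{5} \approx -51.6$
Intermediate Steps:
$T{\left(U,a \right)} = - \frac{1}{5} - \frac{U}{10}$ ($T{\left(U,a \right)} = \frac{2 + U}{-10} = \left(2 + U\right) \left(- \frac{1}{10}\right) = - \frac{1}{5} - \frac{U}{10}$)
$R = - \frac{1}{10}$ ($R = - \frac{1}{5} - - \frac{1}{10} = - \frac{1}{5} + \frac{1}{10} = - \frac{1}{10} \approx -0.1$)
$- 4 \left(j + R\right) = - 4 \left(13 - \frac{1}{10}\right) = - \frac{4 \cdot 129}{10} = \left(-1\right) \frac{258}{5} = - \frac{258}{5}$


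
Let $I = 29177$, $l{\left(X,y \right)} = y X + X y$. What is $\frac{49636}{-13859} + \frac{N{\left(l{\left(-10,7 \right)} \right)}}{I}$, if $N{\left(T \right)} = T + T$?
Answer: $- \frac{1452110092}{404364043} \approx -3.5911$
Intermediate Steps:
$l{\left(X,y \right)} = 2 X y$ ($l{\left(X,y \right)} = X y + X y = 2 X y$)
$N{\left(T \right)} = 2 T$
$\frac{49636}{-13859} + \frac{N{\left(l{\left(-10,7 \right)} \right)}}{I} = \frac{49636}{-13859} + \frac{2 \cdot 2 \left(-10\right) 7}{29177} = 49636 \left(- \frac{1}{13859}\right) + 2 \left(-140\right) \frac{1}{29177} = - \frac{49636}{13859} - \frac{280}{29177} = - \frac{1452110092}{404364043}$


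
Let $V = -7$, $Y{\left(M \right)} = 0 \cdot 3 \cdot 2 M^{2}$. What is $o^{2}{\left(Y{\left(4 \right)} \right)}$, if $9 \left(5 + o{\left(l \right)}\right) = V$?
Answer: $\frac{2704}{81} \approx 33.383$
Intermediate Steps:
$Y{\left(M \right)} = 0$ ($Y{\left(M \right)} = 0 \cdot 2 M^{2} = 0$)
$o{\left(l \right)} = - \frac{52}{9}$ ($o{\left(l \right)} = -5 + \frac{1}{9} \left(-7\right) = -5 - \frac{7}{9} = - \frac{52}{9}$)
$o^{2}{\left(Y{\left(4 \right)} \right)} = \left(- \frac{52}{9}\right)^{2} = \frac{2704}{81}$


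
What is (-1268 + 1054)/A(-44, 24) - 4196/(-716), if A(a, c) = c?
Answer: -6565/2148 ≈ -3.0563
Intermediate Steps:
(-1268 + 1054)/A(-44, 24) - 4196/(-716) = (-1268 + 1054)/24 - 4196/(-716) = -214*1/24 - 4196*(-1/716) = -107/12 + 1049/179 = -6565/2148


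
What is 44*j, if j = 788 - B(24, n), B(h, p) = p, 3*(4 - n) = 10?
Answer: 103928/3 ≈ 34643.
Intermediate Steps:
n = ⅔ (n = 4 - ⅓*10 = 4 - 10/3 = ⅔ ≈ 0.66667)
j = 2362/3 (j = 788 - 1*⅔ = 788 - ⅔ = 2362/3 ≈ 787.33)
44*j = 44*(2362/3) = 103928/3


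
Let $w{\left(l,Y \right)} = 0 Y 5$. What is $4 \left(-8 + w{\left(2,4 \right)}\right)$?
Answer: $-32$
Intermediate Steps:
$w{\left(l,Y \right)} = 0$ ($w{\left(l,Y \right)} = 0 \cdot 5 = 0$)
$4 \left(-8 + w{\left(2,4 \right)}\right) = 4 \left(-8 + 0\right) = 4 \left(-8\right) = -32$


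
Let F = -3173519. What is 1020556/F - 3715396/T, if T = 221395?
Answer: -12016825794144/702601239005 ≈ -17.103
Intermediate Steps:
1020556/F - 3715396/T = 1020556/(-3173519) - 3715396/221395 = 1020556*(-1/3173519) - 3715396*1/221395 = -1020556/3173519 - 3715396/221395 = -12016825794144/702601239005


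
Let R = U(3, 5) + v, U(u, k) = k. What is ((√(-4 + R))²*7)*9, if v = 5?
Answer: 378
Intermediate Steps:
R = 10 (R = 5 + 5 = 10)
((√(-4 + R))²*7)*9 = ((√(-4 + 10))²*7)*9 = ((√6)²*7)*9 = (6*7)*9 = 42*9 = 378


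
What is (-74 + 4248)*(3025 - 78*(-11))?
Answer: 16207642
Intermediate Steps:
(-74 + 4248)*(3025 - 78*(-11)) = 4174*(3025 + 858) = 4174*3883 = 16207642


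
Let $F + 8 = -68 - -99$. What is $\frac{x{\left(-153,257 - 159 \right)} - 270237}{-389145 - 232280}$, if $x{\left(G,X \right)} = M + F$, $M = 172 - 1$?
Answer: $\frac{270043}{621425} \approx 0.43455$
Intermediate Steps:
$F = 23$ ($F = -8 - -31 = -8 + \left(-68 + 99\right) = -8 + 31 = 23$)
$M = 171$
$x{\left(G,X \right)} = 194$ ($x{\left(G,X \right)} = 171 + 23 = 194$)
$\frac{x{\left(-153,257 - 159 \right)} - 270237}{-389145 - 232280} = \frac{194 - 270237}{-389145 - 232280} = - \frac{270043}{-621425} = \left(-270043\right) \left(- \frac{1}{621425}\right) = \frac{270043}{621425}$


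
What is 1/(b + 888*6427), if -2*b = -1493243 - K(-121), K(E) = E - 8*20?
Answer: 1/6453657 ≈ 1.5495e-7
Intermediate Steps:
K(E) = -160 + E (K(E) = E - 160 = -160 + E)
b = 746481 (b = -(-1493243 - (-160 - 121))/2 = -(-1493243 - 1*(-281))/2 = -(-1493243 + 281)/2 = -½*(-1492962) = 746481)
1/(b + 888*6427) = 1/(746481 + 888*6427) = 1/(746481 + 5707176) = 1/6453657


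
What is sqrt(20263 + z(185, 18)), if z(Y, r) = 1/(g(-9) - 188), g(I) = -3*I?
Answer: sqrt(525237062)/161 ≈ 142.35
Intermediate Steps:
z(Y, r) = -1/161 (z(Y, r) = 1/(-3*(-9) - 188) = 1/(27 - 188) = 1/(-161) = -1/161)
sqrt(20263 + z(185, 18)) = sqrt(20263 - 1/161) = sqrt(3262342/161) = sqrt(525237062)/161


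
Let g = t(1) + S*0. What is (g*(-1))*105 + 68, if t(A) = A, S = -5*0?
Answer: -37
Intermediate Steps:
S = 0
g = 1 (g = 1 + 0*0 = 1 + 0 = 1)
(g*(-1))*105 + 68 = (1*(-1))*105 + 68 = -1*105 + 68 = -105 + 68 = -37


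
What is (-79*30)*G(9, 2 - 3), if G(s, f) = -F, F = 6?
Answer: 14220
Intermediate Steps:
G(s, f) = -6 (G(s, f) = -1*6 = -6)
(-79*30)*G(9, 2 - 3) = -79*30*(-6) = -2370*(-6) = 14220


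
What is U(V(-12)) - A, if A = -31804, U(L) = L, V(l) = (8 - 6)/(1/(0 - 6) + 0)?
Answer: 31792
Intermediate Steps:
V(l) = -12 (V(l) = 2/(1/(-6) + 0) = 2/(-1/6 + 0) = 2/(-1/6) = 2*(-6) = -12)
U(V(-12)) - A = -12 - 1*(-31804) = -12 + 31804 = 31792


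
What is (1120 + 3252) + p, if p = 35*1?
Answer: 4407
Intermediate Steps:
p = 35
(1120 + 3252) + p = (1120 + 3252) + 35 = 4372 + 35 = 4407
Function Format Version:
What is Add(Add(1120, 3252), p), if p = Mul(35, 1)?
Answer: 4407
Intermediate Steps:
p = 35
Add(Add(1120, 3252), p) = Add(Add(1120, 3252), 35) = Add(4372, 35) = 4407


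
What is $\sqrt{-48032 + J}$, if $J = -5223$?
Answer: $i \sqrt{53255} \approx 230.77 i$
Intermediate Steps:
$\sqrt{-48032 + J} = \sqrt{-48032 - 5223} = \sqrt{-53255} = i \sqrt{53255}$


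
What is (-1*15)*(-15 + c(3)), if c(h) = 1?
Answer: 210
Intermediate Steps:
(-1*15)*(-15 + c(3)) = (-1*15)*(-15 + 1) = -15*(-14) = 210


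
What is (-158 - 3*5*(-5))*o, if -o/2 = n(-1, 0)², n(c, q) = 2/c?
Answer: 664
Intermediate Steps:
o = -8 (o = -2*(2/(-1))² = -2*(2*(-1))² = -2*(-2)² = -2*4 = -8)
(-158 - 3*5*(-5))*o = (-158 - 3*5*(-5))*(-8) = (-158 - 15*(-5))*(-8) = (-158 + 75)*(-8) = -83*(-8) = 664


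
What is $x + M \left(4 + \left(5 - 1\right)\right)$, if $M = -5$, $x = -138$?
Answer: $-178$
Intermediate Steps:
$x + M \left(4 + \left(5 - 1\right)\right) = -138 - 5 \left(4 + \left(5 - 1\right)\right) = -138 - 5 \left(4 + 4\right) = -138 - 40 = -178$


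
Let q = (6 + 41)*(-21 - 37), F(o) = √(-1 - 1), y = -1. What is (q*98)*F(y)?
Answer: -267148*I*√2 ≈ -3.778e+5*I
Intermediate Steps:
F(o) = I*√2 (F(o) = √(-2) = I*√2)
q = -2726 (q = 47*(-58) = -2726)
(q*98)*F(y) = (-2726*98)*(I*√2) = -267148*I*√2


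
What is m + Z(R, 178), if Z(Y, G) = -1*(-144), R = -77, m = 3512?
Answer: 3656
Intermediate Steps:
Z(Y, G) = 144
m + Z(R, 178) = 3512 + 144 = 3656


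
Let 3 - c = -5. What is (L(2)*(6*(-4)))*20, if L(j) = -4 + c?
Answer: -1920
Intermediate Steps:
c = 8 (c = 3 - 1*(-5) = 3 + 5 = 8)
L(j) = 4 (L(j) = -4 + 8 = 4)
(L(2)*(6*(-4)))*20 = (4*(6*(-4)))*20 = (4*(-24))*20 = -96*20 = -1920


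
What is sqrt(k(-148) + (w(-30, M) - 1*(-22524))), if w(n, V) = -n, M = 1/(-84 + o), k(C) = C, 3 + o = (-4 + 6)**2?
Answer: sqrt(22406) ≈ 149.69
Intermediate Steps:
o = 1 (o = -3 + (-4 + 6)**2 = -3 + 2**2 = -3 + 4 = 1)
M = -1/83 (M = 1/(-84 + 1) = 1/(-83) = -1/83 ≈ -0.012048)
sqrt(k(-148) + (w(-30, M) - 1*(-22524))) = sqrt(-148 + (-1*(-30) - 1*(-22524))) = sqrt(-148 + (30 + 22524)) = sqrt(-148 + 22554) = sqrt(22406)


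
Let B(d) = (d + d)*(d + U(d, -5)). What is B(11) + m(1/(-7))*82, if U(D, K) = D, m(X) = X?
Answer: 3306/7 ≈ 472.29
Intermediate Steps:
B(d) = 4*d**2 (B(d) = (d + d)*(d + d) = (2*d)*(2*d) = 4*d**2)
B(11) + m(1/(-7))*82 = 4*11**2 + 82/(-7) = 4*121 - 1/7*82 = 484 - 82/7 = 3306/7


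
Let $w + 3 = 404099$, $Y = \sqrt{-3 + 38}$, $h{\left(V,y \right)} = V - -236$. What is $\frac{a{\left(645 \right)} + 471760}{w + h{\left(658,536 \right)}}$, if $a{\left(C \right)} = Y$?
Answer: $\frac{47176}{40499} + \frac{\sqrt{35}}{404990} \approx 1.1649$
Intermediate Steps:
$h{\left(V,y \right)} = 236 + V$ ($h{\left(V,y \right)} = V + 236 = 236 + V$)
$Y = \sqrt{35} \approx 5.9161$
$a{\left(C \right)} = \sqrt{35}$
$w = 404096$ ($w = -3 + 404099 = 404096$)
$\frac{a{\left(645 \right)} + 471760}{w + h{\left(658,536 \right)}} = \frac{\sqrt{35} + 471760}{404096 + \left(236 + 658\right)} = \frac{471760 + \sqrt{35}}{404096 + 894} = \frac{471760 + \sqrt{35}}{404990} = \left(471760 + \sqrt{35}\right) \frac{1}{404990} = \frac{47176}{40499} + \frac{\sqrt{35}}{404990}$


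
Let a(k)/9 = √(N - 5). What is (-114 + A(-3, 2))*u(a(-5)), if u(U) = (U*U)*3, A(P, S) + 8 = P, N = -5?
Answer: 303750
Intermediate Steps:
A(P, S) = -8 + P
a(k) = 9*I*√10 (a(k) = 9*√(-5 - 5) = 9*√(-10) = 9*(I*√10) = 9*I*√10)
u(U) = 3*U² (u(U) = U²*3 = 3*U²)
(-114 + A(-3, 2))*u(a(-5)) = (-114 + (-8 - 3))*(3*(9*I*√10)²) = (-114 - 11)*(3*(-810)) = -125*(-2430) = 303750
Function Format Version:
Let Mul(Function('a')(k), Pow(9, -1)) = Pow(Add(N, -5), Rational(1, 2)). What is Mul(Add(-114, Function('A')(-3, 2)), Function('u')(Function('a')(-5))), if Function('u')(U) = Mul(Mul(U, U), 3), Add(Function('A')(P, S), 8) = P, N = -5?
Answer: 303750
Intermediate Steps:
Function('A')(P, S) = Add(-8, P)
Function('a')(k) = Mul(9, I, Pow(10, Rational(1, 2))) (Function('a')(k) = Mul(9, Pow(Add(-5, -5), Rational(1, 2))) = Mul(9, Pow(-10, Rational(1, 2))) = Mul(9, Mul(I, Pow(10, Rational(1, 2)))) = Mul(9, I, Pow(10, Rational(1, 2))))
Function('u')(U) = Mul(3, Pow(U, 2)) (Function('u')(U) = Mul(Pow(U, 2), 3) = Mul(3, Pow(U, 2)))
Mul(Add(-114, Function('A')(-3, 2)), Function('u')(Function('a')(-5))) = Mul(Add(-114, Add(-8, -3)), Mul(3, Pow(Mul(9, I, Pow(10, Rational(1, 2))), 2))) = Mul(Add(-114, -11), Mul(3, -810)) = Mul(-125, -2430) = 303750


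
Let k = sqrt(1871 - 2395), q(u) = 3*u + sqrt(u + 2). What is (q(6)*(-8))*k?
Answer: 32*I*sqrt(131)*(-9 - sqrt(2)) ≈ -3814.3*I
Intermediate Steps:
q(u) = sqrt(2 + u) + 3*u (q(u) = 3*u + sqrt(2 + u) = sqrt(2 + u) + 3*u)
k = 2*I*sqrt(131) (k = sqrt(-524) = 2*I*sqrt(131) ≈ 22.891*I)
(q(6)*(-8))*k = ((sqrt(2 + 6) + 3*6)*(-8))*(2*I*sqrt(131)) = ((sqrt(8) + 18)*(-8))*(2*I*sqrt(131)) = ((2*sqrt(2) + 18)*(-8))*(2*I*sqrt(131)) = ((18 + 2*sqrt(2))*(-8))*(2*I*sqrt(131)) = (-144 - 16*sqrt(2))*(2*I*sqrt(131)) = 2*I*sqrt(131)*(-144 - 16*sqrt(2))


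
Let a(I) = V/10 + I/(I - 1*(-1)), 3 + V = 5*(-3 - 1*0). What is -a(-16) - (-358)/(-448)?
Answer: -221/3360 ≈ -0.065774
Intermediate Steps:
V = -18 (V = -3 + 5*(-3 - 1*0) = -3 + 5*(-3 + 0) = -3 + 5*(-3) = -3 - 15 = -18)
a(I) = -9/5 + I/(1 + I) (a(I) = -18/10 + I/(I - 1*(-1)) = -18*⅒ + I/(I + 1) = -9/5 + I/(1 + I))
-a(-16) - (-358)/(-448) = -(-9 - 4*(-16))/(5*(1 - 16)) - (-358)/(-448) = -(-9 + 64)/(5*(-15)) - (-358)*(-1)/448 = -(-1)*55/(5*15) - 1*179/224 = -1*(-11/15) - 179/224 = 11/15 - 179/224 = -221/3360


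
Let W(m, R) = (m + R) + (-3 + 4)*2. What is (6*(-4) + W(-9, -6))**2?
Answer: 1369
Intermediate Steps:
W(m, R) = 2 + R + m (W(m, R) = (R + m) + 1*2 = (R + m) + 2 = 2 + R + m)
(6*(-4) + W(-9, -6))**2 = (6*(-4) + (2 - 6 - 9))**2 = (-24 - 13)**2 = (-37)**2 = 1369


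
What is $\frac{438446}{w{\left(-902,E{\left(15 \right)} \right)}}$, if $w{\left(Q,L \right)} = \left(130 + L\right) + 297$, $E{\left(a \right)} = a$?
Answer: $\frac{219223}{221} \approx 991.96$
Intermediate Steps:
$w{\left(Q,L \right)} = 427 + L$
$\frac{438446}{w{\left(-902,E{\left(15 \right)} \right)}} = \frac{438446}{427 + 15} = \frac{438446}{442} = 438446 \cdot \frac{1}{442} = \frac{219223}{221}$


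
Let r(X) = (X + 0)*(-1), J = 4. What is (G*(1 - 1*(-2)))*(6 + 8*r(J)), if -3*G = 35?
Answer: 910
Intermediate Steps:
G = -35/3 (G = -1/3*35 = -35/3 ≈ -11.667)
r(X) = -X (r(X) = X*(-1) = -X)
(G*(1 - 1*(-2)))*(6 + 8*r(J)) = (-35*(1 - 1*(-2))/3)*(6 + 8*(-1*4)) = (-35*(1 + 2)/3)*(6 + 8*(-4)) = (-35/3*3)*(6 - 32) = -35*(-26) = 910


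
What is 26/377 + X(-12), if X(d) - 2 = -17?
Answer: -433/29 ≈ -14.931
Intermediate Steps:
X(d) = -15 (X(d) = 2 - 17 = -15)
26/377 + X(-12) = 26/377 - 15 = 26*(1/377) - 15 = 2/29 - 15 = -433/29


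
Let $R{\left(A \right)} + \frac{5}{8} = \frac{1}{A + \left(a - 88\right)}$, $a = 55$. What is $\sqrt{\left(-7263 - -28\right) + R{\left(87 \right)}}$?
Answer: $\frac{i \sqrt{9377346}}{36} \approx 85.062 i$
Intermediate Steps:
$R{\left(A \right)} = - \frac{5}{8} + \frac{1}{-33 + A}$ ($R{\left(A \right)} = - \frac{5}{8} + \frac{1}{A + \left(55 - 88\right)} = - \frac{5}{8} + \frac{1}{A - 33} = - \frac{5}{8} + \frac{1}{-33 + A}$)
$\sqrt{\left(-7263 - -28\right) + R{\left(87 \right)}} = \sqrt{\left(-7263 - -28\right) + \frac{173 - 435}{8 \left(-33 + 87\right)}} = \sqrt{\left(-7263 + 28\right) + \frac{173 - 435}{8 \cdot 54}} = \sqrt{-7235 + \frac{1}{8} \cdot \frac{1}{54} \left(-262\right)} = \sqrt{-7235 - \frac{131}{216}} = \sqrt{- \frac{1562891}{216}} = \frac{i \sqrt{9377346}}{36}$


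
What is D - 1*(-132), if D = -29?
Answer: 103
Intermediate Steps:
D - 1*(-132) = -29 - 1*(-132) = -29 + 132 = 103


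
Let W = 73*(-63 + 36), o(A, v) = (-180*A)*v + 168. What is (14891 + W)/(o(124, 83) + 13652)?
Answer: -646/91937 ≈ -0.0070266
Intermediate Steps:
o(A, v) = 168 - 180*A*v (o(A, v) = -180*A*v + 168 = 168 - 180*A*v)
W = -1971 (W = 73*(-27) = -1971)
(14891 + W)/(o(124, 83) + 13652) = (14891 - 1971)/((168 - 180*124*83) + 13652) = 12920/((168 - 1852560) + 13652) = 12920/(-1852392 + 13652) = 12920/(-1838740) = 12920*(-1/1838740) = -646/91937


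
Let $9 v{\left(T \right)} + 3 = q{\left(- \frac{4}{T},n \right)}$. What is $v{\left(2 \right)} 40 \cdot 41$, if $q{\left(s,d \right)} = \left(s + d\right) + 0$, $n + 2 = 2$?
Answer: $- \frac{8200}{9} \approx -911.11$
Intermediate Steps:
$n = 0$ ($n = -2 + 2 = 0$)
$q{\left(s,d \right)} = d + s$ ($q{\left(s,d \right)} = \left(d + s\right) + 0 = d + s$)
$v{\left(T \right)} = - \frac{1}{3} - \frac{4}{9 T}$ ($v{\left(T \right)} = - \frac{1}{3} + \frac{0 - \frac{4}{T}}{9} = - \frac{1}{3} + \frac{\left(-4\right) \frac{1}{T}}{9} = - \frac{1}{3} - \frac{4}{9 T}$)
$v{\left(2 \right)} 40 \cdot 41 = \frac{-4 - 6}{9 \cdot 2} \cdot 40 \cdot 41 = \frac{1}{9} \cdot \frac{1}{2} \left(-4 - 6\right) 40 \cdot 41 = \frac{1}{9} \cdot \frac{1}{2} \left(-10\right) 40 \cdot 41 = \left(- \frac{5}{9}\right) 40 \cdot 41 = \left(- \frac{200}{9}\right) 41 = - \frac{8200}{9}$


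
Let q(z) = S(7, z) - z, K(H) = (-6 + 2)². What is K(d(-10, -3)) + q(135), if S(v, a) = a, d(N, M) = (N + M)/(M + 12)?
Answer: 16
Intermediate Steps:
d(N, M) = (M + N)/(12 + M)
K(H) = 16 (K(H) = (-4)² = 16)
q(z) = 0 (q(z) = z - z = 0)
K(d(-10, -3)) + q(135) = 16 + 0 = 16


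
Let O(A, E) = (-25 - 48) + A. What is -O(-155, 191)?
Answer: 228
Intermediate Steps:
O(A, E) = -73 + A
-O(-155, 191) = -(-73 - 155) = -1*(-228) = 228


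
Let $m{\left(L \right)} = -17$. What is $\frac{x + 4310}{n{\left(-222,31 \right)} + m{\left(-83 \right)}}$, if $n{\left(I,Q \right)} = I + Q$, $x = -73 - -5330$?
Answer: $- \frac{9567}{208} \approx -45.995$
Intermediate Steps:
$x = 5257$ ($x = -73 + 5330 = 5257$)
$\frac{x + 4310}{n{\left(-222,31 \right)} + m{\left(-83 \right)}} = \frac{5257 + 4310}{\left(-222 + 31\right) - 17} = \frac{9567}{-191 - 17} = \frac{9567}{-208} = 9567 \left(- \frac{1}{208}\right) = - \frac{9567}{208}$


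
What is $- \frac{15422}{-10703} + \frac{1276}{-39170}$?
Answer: $\frac{26837396}{19056205} \approx 1.4083$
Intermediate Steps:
$- \frac{15422}{-10703} + \frac{1276}{-39170} = \left(-15422\right) \left(- \frac{1}{10703}\right) + 1276 \left(- \frac{1}{39170}\right) = \frac{1402}{973} - \frac{638}{19585} = \frac{26837396}{19056205}$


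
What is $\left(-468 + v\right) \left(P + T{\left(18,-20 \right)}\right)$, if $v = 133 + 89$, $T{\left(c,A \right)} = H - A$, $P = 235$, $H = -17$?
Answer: $-58548$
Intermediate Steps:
$T{\left(c,A \right)} = -17 - A$
$v = 222$
$\left(-468 + v\right) \left(P + T{\left(18,-20 \right)}\right) = \left(-468 + 222\right) \left(235 - -3\right) = - 246 \left(235 + \left(-17 + 20\right)\right) = - 246 \left(235 + 3\right) = \left(-246\right) 238 = -58548$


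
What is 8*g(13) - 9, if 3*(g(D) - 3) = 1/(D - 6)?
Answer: 323/21 ≈ 15.381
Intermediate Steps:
g(D) = 3 + 1/(3*(-6 + D)) (g(D) = 3 + 1/(3*(D - 6)) = 3 + 1/(3*(-6 + D)))
8*g(13) - 9 = 8*((-53 + 9*13)/(3*(-6 + 13))) - 9 = 8*((1/3)*(-53 + 117)/7) - 9 = 8*((1/3)*(1/7)*64) - 9 = 8*(64/21) - 9 = 512/21 - 9 = 323/21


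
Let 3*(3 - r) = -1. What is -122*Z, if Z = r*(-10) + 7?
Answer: 9638/3 ≈ 3212.7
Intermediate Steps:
r = 10/3 (r = 3 - ⅓*(-1) = 3 + ⅓ = 10/3 ≈ 3.3333)
Z = -79/3 (Z = (10/3)*(-10) + 7 = -100/3 + 7 = -79/3 ≈ -26.333)
-122*Z = -122*(-79/3) = 9638/3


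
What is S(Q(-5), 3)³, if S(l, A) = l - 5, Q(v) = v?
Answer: -1000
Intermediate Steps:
S(l, A) = -5 + l
S(Q(-5), 3)³ = (-5 - 5)³ = (-10)³ = -1000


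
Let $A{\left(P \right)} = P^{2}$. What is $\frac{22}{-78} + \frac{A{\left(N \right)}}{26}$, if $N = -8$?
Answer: $\frac{85}{39} \approx 2.1795$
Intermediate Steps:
$\frac{22}{-78} + \frac{A{\left(N \right)}}{26} = \frac{22}{-78} + \frac{\left(-8\right)^{2}}{26} = 22 \left(- \frac{1}{78}\right) + 64 \cdot \frac{1}{26} = - \frac{11}{39} + \frac{32}{13} = \frac{85}{39}$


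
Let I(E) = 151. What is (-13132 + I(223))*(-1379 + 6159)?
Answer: -62049180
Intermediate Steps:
(-13132 + I(223))*(-1379 + 6159) = (-13132 + 151)*(-1379 + 6159) = -12981*4780 = -62049180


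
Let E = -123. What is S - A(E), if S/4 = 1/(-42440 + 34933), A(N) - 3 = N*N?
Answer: -113595928/7507 ≈ -15132.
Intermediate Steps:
A(N) = 3 + N² (A(N) = 3 + N*N = 3 + N²)
S = -4/7507 (S = 4/(-42440 + 34933) = 4/(-7507) = 4*(-1/7507) = -4/7507 ≈ -0.00053284)
S - A(E) = -4/7507 - (3 + (-123)²) = -4/7507 - (3 + 15129) = -4/7507 - 1*15132 = -4/7507 - 15132 = -113595928/7507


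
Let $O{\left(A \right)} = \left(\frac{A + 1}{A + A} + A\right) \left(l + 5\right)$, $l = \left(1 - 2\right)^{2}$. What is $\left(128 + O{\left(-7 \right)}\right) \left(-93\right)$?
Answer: $- \frac{57660}{7} \approx -8237.1$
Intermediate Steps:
$l = 1$ ($l = \left(-1\right)^{2} = 1$)
$O{\left(A \right)} = 6 A + \frac{3 \left(1 + A\right)}{A}$ ($O{\left(A \right)} = \left(\frac{A + 1}{A + A} + A\right) \left(1 + 5\right) = \left(\frac{1 + A}{2 A} + A\right) 6 = \left(A + \frac{1 + A}{2 A}\right) 6 = 6 A + \frac{3 \left(1 + A\right)}{A}$)
$\left(128 + O{\left(-7 \right)}\right) \left(-93\right) = \left(128 + \left(3 + \frac{3}{-7} + 6 \left(-7\right)\right)\right) \left(-93\right) = \left(128 + \left(3 + 3 \left(- \frac{1}{7}\right) - 42\right)\right) \left(-93\right) = \left(128 - \frac{276}{7}\right) \left(-93\right) = \frac{620}{7} \left(-93\right) = - \frac{57660}{7}$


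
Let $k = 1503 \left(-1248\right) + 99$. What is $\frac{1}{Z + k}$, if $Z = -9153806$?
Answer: $- \frac{1}{11029451} \approx -9.0666 \cdot 10^{-8}$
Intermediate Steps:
$k = -1875645$ ($k = -1875744 + 99 = -1875645$)
$\frac{1}{Z + k} = \frac{1}{-9153806 - 1875645} = \frac{1}{-11029451} = - \frac{1}{11029451}$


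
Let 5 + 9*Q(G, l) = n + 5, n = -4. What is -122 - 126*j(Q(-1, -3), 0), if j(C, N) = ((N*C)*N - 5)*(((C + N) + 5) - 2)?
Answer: 1488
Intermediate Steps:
Q(G, l) = -4/9 (Q(G, l) = -5/9 + (-4 + 5)/9 = -5/9 + (⅑)*1 = -5/9 + ⅑ = -4/9)
j(C, N) = (-5 + C*N²)*(3 + C + N) (j(C, N) = ((C*N)*N - 5)*((5 + C + N) - 2) = (C*N² - 5)*(3 + C + N) = (-5 + C*N²)*(3 + C + N))
-122 - 126*j(Q(-1, -3), 0) = -122 - 126*(-15 - 5*(-4/9) - 5*0 - 4/9*0³ + (-4/9)²*0² + 3*(-4/9)*0²) = -122 - 126*(-15 + 20/9 + 0 - 4/9*0 + (16/81)*0 + 3*(-4/9)*0) = -122 - 126*(-15 + 20/9 + 0 + 0 + 0 + 0) = -122 - 126*(-115/9) = -122 + 1610 = 1488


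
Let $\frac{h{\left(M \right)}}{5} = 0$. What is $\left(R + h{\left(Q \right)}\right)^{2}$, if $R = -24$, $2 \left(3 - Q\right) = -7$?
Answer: $576$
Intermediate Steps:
$Q = \frac{13}{2}$ ($Q = 3 - - \frac{7}{2} = 3 + \frac{7}{2} = \frac{13}{2} \approx 6.5$)
$h{\left(M \right)} = 0$ ($h{\left(M \right)} = 5 \cdot 0 = 0$)
$\left(R + h{\left(Q \right)}\right)^{2} = \left(-24 + 0\right)^{2} = \left(-24\right)^{2} = 576$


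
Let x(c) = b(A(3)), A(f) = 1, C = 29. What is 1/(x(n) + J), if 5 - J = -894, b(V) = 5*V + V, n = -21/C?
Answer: 1/905 ≈ 0.0011050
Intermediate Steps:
n = -21/29 ≈ -0.72414
b(V) = 6*V
J = 899 (J = 5 - 1*(-894) = 5 + 894 = 899)
x(c) = 6 (x(c) = 6*1 = 6)
1/(x(n) + J) = 1/(6 + 899) = 1/905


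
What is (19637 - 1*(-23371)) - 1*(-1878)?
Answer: 44886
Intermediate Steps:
(19637 - 1*(-23371)) - 1*(-1878) = (19637 + 23371) + 1878 = 43008 + 1878 = 44886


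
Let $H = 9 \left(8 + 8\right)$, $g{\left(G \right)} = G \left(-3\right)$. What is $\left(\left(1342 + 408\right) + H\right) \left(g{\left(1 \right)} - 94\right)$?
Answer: $-183718$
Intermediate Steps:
$g{\left(G \right)} = - 3 G$
$H = 144$ ($H = 9 \cdot 16 = 144$)
$\left(\left(1342 + 408\right) + H\right) \left(g{\left(1 \right)} - 94\right) = \left(\left(1342 + 408\right) + 144\right) \left(\left(-3\right) 1 - 94\right) = \left(1750 + 144\right) \left(-3 - 94\right) = 1894 \left(-97\right) = -183718$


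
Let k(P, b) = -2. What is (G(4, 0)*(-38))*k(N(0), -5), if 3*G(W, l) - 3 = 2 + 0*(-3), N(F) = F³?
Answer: 380/3 ≈ 126.67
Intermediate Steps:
G(W, l) = 5/3 (G(W, l) = 1 + (2 + 0*(-3))/3 = 1 + (2 + 0)/3 = 1 + (⅓)*2 = 1 + ⅔ = 5/3)
(G(4, 0)*(-38))*k(N(0), -5) = ((5/3)*(-38))*(-2) = -190/3*(-2) = 380/3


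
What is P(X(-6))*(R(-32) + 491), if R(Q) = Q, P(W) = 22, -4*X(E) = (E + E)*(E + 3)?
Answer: 10098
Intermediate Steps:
X(E) = -E*(3 + E)/2 (X(E) = -(E + E)*(E + 3)/4 = -2*E*(3 + E)/4 = -E*(3 + E)/2)
P(X(-6))*(R(-32) + 491) = 22*(-32 + 491) = 22*459 = 10098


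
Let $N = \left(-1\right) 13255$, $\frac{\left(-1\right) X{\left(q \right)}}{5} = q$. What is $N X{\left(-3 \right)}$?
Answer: $-198825$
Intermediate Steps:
$X{\left(q \right)} = - 5 q$
$N = -13255$
$N X{\left(-3 \right)} = - 13255 \left(\left(-5\right) \left(-3\right)\right) = \left(-13255\right) 15 = -198825$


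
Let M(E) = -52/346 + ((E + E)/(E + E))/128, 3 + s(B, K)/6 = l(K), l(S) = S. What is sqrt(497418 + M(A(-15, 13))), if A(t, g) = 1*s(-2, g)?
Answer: sqrt(3811128078802)/2768 ≈ 705.28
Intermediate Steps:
s(B, K) = -18 + 6*K
A(t, g) = -18 + 6*g (A(t, g) = 1*(-18 + 6*g) = -18 + 6*g)
M(E) = -3155/22144 (M(E) = -52*1/346 + ((2*E)/((2*E)))*(1/128) = -26/173 + ((2*E)*(1/(2*E)))*(1/128) = -26/173 + 1*(1/128) = -26/173 + 1/128 = -3155/22144)
sqrt(497418 + M(A(-15, 13))) = sqrt(497418 - 3155/22144) = sqrt(11014821037/22144) = sqrt(3811128078802)/2768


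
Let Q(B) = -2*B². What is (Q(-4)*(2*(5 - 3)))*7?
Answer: -896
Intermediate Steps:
(Q(-4)*(2*(5 - 3)))*7 = ((-2*(-4)²)*(2*(5 - 3)))*7 = ((-2*16)*(2*2))*7 = -32*4*7 = -128*7 = -896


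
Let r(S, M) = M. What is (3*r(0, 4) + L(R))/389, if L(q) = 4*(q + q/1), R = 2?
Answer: 28/389 ≈ 0.071979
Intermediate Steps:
L(q) = 8*q (L(q) = 4*(q + q*1) = 4*(q + q) = 4*(2*q) = 8*q)
(3*r(0, 4) + L(R))/389 = (3*4 + 8*2)/389 = (12 + 16)*(1/389) = 28*(1/389) = 28/389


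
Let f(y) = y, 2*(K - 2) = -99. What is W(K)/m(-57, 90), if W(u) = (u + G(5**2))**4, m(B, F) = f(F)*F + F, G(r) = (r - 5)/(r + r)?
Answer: 5468158809/9100000 ≈ 600.90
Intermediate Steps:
K = -95/2 (K = 2 + (1/2)*(-99) = 2 - 99/2 = -95/2 ≈ -47.500)
G(r) = (-5 + r)/(2*r) (G(r) = (-5 + r)/((2*r)) = (-5 + r)*(1/(2*r)) = (-5 + r)/(2*r))
m(B, F) = F + F**2 (m(B, F) = F*F + F = F**2 + F = F + F**2)
W(u) = (2/5 + u)**4 (W(u) = (u + (-5 + 5**2)/(2*(5**2)))**4 = (u + (1/2)*(-5 + 25)/25)**4 = (u + (1/2)*(1/25)*20)**4 = (u + 2/5)**4 = (2/5 + u)**4)
W(K)/m(-57, 90) = ((2 + 5*(-95/2))**4/625)/((90*(1 + 90))) = ((2 - 475/2)**4/625)/((90*91)) = ((-471/2)**4/625)/8190 = ((1/625)*(49213429281/16))*(1/8190) = (49213429281/10000)*(1/8190) = 5468158809/9100000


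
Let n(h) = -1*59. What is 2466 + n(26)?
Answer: 2407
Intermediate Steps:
n(h) = -59
2466 + n(26) = 2466 - 59 = 2407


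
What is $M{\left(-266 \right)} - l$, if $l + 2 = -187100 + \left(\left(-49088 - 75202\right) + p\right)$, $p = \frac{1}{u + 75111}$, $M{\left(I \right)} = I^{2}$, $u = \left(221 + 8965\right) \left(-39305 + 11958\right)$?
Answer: $\frac{95970520537789}{251134431} \approx 3.8215 \cdot 10^{5}$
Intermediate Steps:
$u = -251209542$ ($u = 9186 \left(-27347\right) = -251209542$)
$p = - \frac{1}{251134431}$ ($p = \frac{1}{-251209542 + 75111} = \frac{1}{-251134431} = - \frac{1}{251134431} \approx -3.9819 \cdot 10^{-9}$)
$l = - \frac{78201252737953}{251134431}$ ($l = -2 - \frac{78200750469091}{251134431} = - \frac{78201252737953}{251134431} \approx -3.1139 \cdot 10^{5}$)
$M{\left(-266 \right)} - l = \left(-266\right)^{2} - - \frac{78201252737953}{251134431} = 70756 + \frac{78201252737953}{251134431} = \frac{95970520537789}{251134431}$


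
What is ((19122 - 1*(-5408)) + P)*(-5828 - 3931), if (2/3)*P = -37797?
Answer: 627806229/2 ≈ 3.1390e+8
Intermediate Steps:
P = -113391/2 (P = (3/2)*(-37797) = -113391/2 ≈ -56696.)
((19122 - 1*(-5408)) + P)*(-5828 - 3931) = ((19122 - 1*(-5408)) - 113391/2)*(-5828 - 3931) = ((19122 + 5408) - 113391/2)*(-9759) = (24530 - 113391/2)*(-9759) = -64331/2*(-9759) = 627806229/2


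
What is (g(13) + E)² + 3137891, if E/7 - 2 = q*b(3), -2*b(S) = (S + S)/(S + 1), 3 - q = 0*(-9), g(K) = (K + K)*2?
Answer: 50246657/16 ≈ 3.1404e+6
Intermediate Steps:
g(K) = 4*K (g(K) = (2*K)*2 = 4*K)
q = 3 (q = 3 - 0*(-9) = 3 - 1*0 = 3 + 0 = 3)
b(S) = -S/(1 + S) (b(S) = -(S + S)/(2*(S + 1)) = -2*S/(2*(1 + S)) = -S/(1 + S))
E = -7/4 (E = 14 + 7*(3*(-1*3/(1 + 3))) = 14 + 7*(3*(-1*3/4)) = 14 + 7*(3*(-1*3*¼)) = 14 + 7*(3*(-¾)) = 14 + 7*(-9/4) = 14 - 63/4 = -7/4 ≈ -1.7500)
(g(13) + E)² + 3137891 = (4*13 - 7/4)² + 3137891 = (52 - 7/4)² + 3137891 = (201/4)² + 3137891 = 40401/16 + 3137891 = 50246657/16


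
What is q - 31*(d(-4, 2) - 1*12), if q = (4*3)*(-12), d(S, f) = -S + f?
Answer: 42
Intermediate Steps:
d(S, f) = f - S
q = -144 (q = 12*(-12) = -144)
q - 31*(d(-4, 2) - 1*12) = -144 - 31*((2 - 1*(-4)) - 1*12) = -144 - 31*((2 + 4) - 12) = -144 - 31*(6 - 12) = -144 - 31*(-6) = -144 + 186 = 42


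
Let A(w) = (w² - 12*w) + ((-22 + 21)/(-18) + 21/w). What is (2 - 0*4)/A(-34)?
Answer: 153/119603 ≈ 0.0012792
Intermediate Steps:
A(w) = 1/18 + w² - 12*w + 21/w (A(w) = (w² - 12*w) + (-1*(-1/18) + 21/w) = (w² - 12*w) + (1/18 + 21/w) = 1/18 + w² - 12*w + 21/w)
(2 - 0*4)/A(-34) = (2 - 0*4)/(1/18 + (-34)² - 12*(-34) + 21/(-34)) = (2 - 35*0)/(1/18 + 1156 + 408 + 21*(-1/34)) = (2 + 0)/(1/18 + 1156 + 408 - 21/34) = 2/(239206/153) = 2*(153/239206) = 153/119603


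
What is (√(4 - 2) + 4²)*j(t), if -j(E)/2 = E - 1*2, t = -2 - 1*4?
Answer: 256 + 16*√2 ≈ 278.63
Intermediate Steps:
t = -6 (t = -2 - 4 = -6)
j(E) = 4 - 2*E (j(E) = -2*(E - 1*2) = -2*(E - 2) = -2*(-2 + E) = 4 - 2*E)
(√(4 - 2) + 4²)*j(t) = (√(4 - 2) + 4²)*(4 - 2*(-6)) = (√2 + 16)*(4 + 12) = (16 + √2)*16 = 256 + 16*√2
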